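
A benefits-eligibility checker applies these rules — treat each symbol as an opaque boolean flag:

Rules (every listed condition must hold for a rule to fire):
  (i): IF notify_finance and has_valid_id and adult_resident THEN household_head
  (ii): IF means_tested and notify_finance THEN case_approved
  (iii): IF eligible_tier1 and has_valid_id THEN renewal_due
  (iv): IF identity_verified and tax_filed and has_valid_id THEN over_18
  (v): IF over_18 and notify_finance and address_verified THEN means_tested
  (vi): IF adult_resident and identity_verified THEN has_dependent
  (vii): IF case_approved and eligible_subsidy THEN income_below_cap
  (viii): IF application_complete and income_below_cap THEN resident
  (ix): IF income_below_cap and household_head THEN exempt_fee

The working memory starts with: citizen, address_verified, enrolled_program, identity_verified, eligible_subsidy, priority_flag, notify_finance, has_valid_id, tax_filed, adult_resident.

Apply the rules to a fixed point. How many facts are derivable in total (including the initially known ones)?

[1] (i) [IF notify_finance and has_valid_id and adult_resident THEN household_head]; (iv) [IF identity_verified and tax_filed and has_valid_id THEN over_18]; (vi) [IF adult_resident and identity_verified THEN has_dependent]. ⇒ new: household_head, over_18, has_dependent.
[2] (v) [IF over_18 and notify_finance and address_verified THEN means_tested]. ⇒ new: means_tested.
[3] (ii) [IF means_tested and notify_finance THEN case_approved]. ⇒ new: case_approved.
[4] (vii) [IF case_approved and eligible_subsidy THEN income_below_cap]. ⇒ new: income_below_cap.
[5] (ix) [IF income_below_cap and household_head THEN exempt_fee]. ⇒ new: exempt_fee.
Closure: {address_verified, adult_resident, case_approved, citizen, eligible_subsidy, enrolled_program, exempt_fee, has_dependent, has_valid_id, household_head, identity_verified, income_below_cap, means_tested, notify_finance, over_18, priority_flag, tax_filed} — 17 facts.

17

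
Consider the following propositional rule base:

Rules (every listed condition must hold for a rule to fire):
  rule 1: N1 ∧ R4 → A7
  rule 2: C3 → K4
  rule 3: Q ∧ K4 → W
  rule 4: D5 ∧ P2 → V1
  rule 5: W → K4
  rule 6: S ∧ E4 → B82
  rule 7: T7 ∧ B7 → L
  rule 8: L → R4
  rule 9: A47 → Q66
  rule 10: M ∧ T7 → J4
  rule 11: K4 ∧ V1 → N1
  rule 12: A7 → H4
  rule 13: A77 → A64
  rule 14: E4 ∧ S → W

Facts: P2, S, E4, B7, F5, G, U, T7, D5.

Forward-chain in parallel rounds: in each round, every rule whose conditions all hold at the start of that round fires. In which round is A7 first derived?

4

Round 1: rule 4 [D5 ∧ P2 → V1]; rule 6 [S ∧ E4 → B82]; rule 7 [T7 ∧ B7 → L]; rule 14 [E4 ∧ S → W]. New: V1, B82, L, W.
Round 2: rule 5 [W → K4]; rule 8 [L → R4]. New: K4, R4.
Round 3: rule 11 [K4 ∧ V1 → N1]. New: N1.
Round 4: rule 1 [N1 ∧ R4 → A7]. New: A7.
A7 first appears in round 4.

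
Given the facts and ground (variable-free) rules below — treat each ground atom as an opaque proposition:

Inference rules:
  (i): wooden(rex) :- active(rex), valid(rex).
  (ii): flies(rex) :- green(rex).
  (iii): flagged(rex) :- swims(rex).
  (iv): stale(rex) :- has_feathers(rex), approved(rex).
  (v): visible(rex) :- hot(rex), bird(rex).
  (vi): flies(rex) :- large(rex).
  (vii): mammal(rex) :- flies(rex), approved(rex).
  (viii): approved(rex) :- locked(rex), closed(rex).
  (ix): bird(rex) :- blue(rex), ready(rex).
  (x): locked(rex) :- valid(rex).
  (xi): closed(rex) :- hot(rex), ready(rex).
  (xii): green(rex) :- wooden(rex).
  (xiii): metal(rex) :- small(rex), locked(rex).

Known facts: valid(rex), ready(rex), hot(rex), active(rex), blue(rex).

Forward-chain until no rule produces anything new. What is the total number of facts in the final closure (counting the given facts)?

14

Round 1 — (i), (ix), (x), (xi), derive wooden(rex), bird(rex), locked(rex), closed(rex).
Round 2 — (v), (viii), (xii), derive visible(rex), approved(rex), green(rex).
Round 3 — (ii), derive flies(rex).
Round 4 — (vii), derive mammal(rex).
Closure: {active(rex), approved(rex), bird(rex), blue(rex), closed(rex), flies(rex), green(rex), hot(rex), locked(rex), mammal(rex), ready(rex), valid(rex), visible(rex), wooden(rex)} — 14 facts.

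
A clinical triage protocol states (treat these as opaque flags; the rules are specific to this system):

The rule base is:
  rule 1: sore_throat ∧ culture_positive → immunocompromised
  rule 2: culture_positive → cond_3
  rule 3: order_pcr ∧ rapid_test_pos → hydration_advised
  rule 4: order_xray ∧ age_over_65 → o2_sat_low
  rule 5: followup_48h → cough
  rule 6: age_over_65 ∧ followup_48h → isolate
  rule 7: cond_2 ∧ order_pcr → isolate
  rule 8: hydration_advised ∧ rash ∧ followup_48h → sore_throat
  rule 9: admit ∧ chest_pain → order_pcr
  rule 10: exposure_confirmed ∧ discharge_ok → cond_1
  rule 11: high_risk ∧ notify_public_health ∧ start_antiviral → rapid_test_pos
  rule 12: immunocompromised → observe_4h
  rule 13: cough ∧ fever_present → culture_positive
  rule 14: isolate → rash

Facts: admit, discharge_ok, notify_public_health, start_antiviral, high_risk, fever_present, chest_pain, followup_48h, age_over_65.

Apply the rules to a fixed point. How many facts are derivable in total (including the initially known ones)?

20

Round 1: rule 5 [followup_48h → cough]; rule 6 [age_over_65 ∧ followup_48h → isolate]; rule 9 [admit ∧ chest_pain → order_pcr]; rule 11 [high_risk ∧ notify_public_health ∧ start_antiviral → rapid_test_pos]. New: cough, isolate, order_pcr, rapid_test_pos.
Round 2: rule 3 [order_pcr ∧ rapid_test_pos → hydration_advised]; rule 13 [cough ∧ fever_present → culture_positive]; rule 14 [isolate → rash]. New: hydration_advised, culture_positive, rash.
Round 3: rule 2 [culture_positive → cond_3]; rule 8 [hydration_advised ∧ rash ∧ followup_48h → sore_throat]. New: cond_3, sore_throat.
Round 4: rule 1 [sore_throat ∧ culture_positive → immunocompromised]. New: immunocompromised.
Round 5: rule 12 [immunocompromised → observe_4h]. New: observe_4h.
Closure: {admit, age_over_65, chest_pain, cond_3, cough, culture_positive, discharge_ok, fever_present, followup_48h, high_risk, hydration_advised, immunocompromised, isolate, notify_public_health, observe_4h, order_pcr, rapid_test_pos, rash, sore_throat, start_antiviral} — 20 facts.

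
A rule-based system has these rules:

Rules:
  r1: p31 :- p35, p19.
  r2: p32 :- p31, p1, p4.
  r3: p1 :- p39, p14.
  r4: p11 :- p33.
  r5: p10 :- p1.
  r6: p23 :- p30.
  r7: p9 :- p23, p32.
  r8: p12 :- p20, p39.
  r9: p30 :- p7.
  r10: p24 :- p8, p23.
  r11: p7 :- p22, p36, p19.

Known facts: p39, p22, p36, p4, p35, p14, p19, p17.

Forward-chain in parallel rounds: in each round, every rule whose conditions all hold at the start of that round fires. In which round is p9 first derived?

Round 1: r1 [p31 :- p35, p19.]; r3 [p1 :- p39, p14.]; r11 [p7 :- p22, p36, p19.]. New: p31, p1, p7.
Round 2: r2 [p32 :- p31, p1, p4.]; r5 [p10 :- p1.]; r9 [p30 :- p7.]. New: p32, p10, p30.
Round 3: r6 [p23 :- p30.]. New: p23.
Round 4: r7 [p9 :- p23, p32.]. New: p9.
p9 first appears in round 4.

4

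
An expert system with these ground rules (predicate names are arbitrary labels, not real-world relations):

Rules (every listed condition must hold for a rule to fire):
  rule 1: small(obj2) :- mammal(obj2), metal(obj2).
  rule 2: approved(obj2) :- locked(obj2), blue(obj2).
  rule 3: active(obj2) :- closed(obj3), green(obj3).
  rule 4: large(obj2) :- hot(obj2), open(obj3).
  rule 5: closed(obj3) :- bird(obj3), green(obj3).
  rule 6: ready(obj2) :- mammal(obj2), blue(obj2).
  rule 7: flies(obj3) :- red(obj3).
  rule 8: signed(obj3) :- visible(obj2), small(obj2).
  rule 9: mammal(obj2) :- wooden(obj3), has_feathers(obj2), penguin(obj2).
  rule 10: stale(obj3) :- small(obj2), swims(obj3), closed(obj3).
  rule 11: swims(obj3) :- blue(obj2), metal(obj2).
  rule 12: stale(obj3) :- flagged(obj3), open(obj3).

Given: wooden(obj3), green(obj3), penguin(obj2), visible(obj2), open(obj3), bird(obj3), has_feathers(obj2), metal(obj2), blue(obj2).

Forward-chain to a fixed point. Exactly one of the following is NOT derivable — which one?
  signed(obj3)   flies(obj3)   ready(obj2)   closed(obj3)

Round 1 — rule 5, rule 9, rule 11, derive closed(obj3), mammal(obj2), swims(obj3).
Round 2 — rule 1, rule 3, rule 6, derive small(obj2), active(obj2), ready(obj2).
Round 3 — rule 8, rule 10, derive signed(obj3), stale(obj3).
Derived: ready(obj2) (round 2), signed(obj3) (round 3), closed(obj3) (round 1). flies(obj3) never appears in any round.

flies(obj3)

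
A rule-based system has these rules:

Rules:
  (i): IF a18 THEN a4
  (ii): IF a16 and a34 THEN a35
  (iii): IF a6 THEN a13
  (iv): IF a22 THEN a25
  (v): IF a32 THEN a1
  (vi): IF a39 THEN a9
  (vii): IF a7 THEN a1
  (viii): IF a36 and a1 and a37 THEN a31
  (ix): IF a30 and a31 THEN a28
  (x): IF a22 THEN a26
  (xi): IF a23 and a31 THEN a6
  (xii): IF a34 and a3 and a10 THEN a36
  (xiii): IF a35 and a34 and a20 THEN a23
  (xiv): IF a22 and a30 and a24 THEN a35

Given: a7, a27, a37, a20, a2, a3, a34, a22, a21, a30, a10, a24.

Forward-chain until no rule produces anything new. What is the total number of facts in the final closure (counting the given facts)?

Round 1: (iv) [IF a22 THEN a25]; (vii) [IF a7 THEN a1]; (x) [IF a22 THEN a26]; (xii) [IF a34 and a3 and a10 THEN a36]; (xiv) [IF a22 and a30 and a24 THEN a35]. Adds a25, a1, a26, a36, a35.
Round 2: (viii) [IF a36 and a1 and a37 THEN a31]; (xiii) [IF a35 and a34 and a20 THEN a23]. Adds a31, a23.
Round 3: (ix) [IF a30 and a31 THEN a28]; (xi) [IF a23 and a31 THEN a6]. Adds a28, a6.
Round 4: (iii) [IF a6 THEN a13]. Adds a13.
Closure: {a1, a10, a13, a2, a20, a21, a22, a23, a24, a25, a26, a27, a28, a3, a30, a31, a34, a35, a36, a37, a6, a7} — 22 facts.

22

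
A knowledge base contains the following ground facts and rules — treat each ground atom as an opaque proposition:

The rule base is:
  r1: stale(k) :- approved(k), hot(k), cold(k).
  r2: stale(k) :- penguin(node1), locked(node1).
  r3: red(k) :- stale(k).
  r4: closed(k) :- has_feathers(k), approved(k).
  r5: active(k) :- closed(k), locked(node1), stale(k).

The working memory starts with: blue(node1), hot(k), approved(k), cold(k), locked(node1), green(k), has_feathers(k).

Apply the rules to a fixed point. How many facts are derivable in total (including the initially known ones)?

11

Round 1 — r1, r4, derive stale(k), closed(k).
Round 2 — r3, r5, derive red(k), active(k).
Closure: {active(k), approved(k), blue(node1), closed(k), cold(k), green(k), has_feathers(k), hot(k), locked(node1), red(k), stale(k)} — 11 facts.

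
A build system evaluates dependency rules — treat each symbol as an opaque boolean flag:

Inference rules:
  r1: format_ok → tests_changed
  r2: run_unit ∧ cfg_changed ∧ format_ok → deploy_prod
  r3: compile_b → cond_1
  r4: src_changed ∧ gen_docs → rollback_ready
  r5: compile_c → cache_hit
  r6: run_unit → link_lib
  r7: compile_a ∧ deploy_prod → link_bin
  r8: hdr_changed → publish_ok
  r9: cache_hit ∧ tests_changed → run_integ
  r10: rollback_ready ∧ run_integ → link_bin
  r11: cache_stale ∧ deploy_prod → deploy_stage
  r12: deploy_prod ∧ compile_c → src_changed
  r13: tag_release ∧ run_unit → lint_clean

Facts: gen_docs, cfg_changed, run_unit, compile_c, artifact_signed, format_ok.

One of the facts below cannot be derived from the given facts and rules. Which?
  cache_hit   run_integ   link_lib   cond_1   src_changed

Round 1 fires r1, r2, r5, r6, giving tests_changed, deploy_prod, cache_hit, link_lib.
Round 2 fires r9, r12, giving run_integ, src_changed.
Round 3 fires r4, giving rollback_ready.
Round 4 fires r10, giving link_bin.
Derived: cache_hit (round 1), link_lib (round 1), src_changed (round 2), run_integ (round 2). cond_1 never appears in any round.

cond_1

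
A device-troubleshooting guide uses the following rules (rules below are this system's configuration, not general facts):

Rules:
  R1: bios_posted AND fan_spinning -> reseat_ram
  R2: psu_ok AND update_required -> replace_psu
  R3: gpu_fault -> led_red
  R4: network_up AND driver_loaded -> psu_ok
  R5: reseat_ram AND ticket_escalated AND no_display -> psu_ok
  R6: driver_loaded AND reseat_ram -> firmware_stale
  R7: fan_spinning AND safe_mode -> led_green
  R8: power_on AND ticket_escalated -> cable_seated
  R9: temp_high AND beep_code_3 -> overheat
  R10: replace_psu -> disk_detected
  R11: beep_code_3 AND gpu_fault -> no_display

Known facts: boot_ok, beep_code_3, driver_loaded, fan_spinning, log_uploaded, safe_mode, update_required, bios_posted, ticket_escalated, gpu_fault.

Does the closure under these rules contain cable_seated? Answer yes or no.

no

Round 1: R1 [bios_posted AND fan_spinning -> reseat_ram]; R3 [gpu_fault -> led_red]; R7 [fan_spinning AND safe_mode -> led_green]; R11 [beep_code_3 AND gpu_fault -> no_display]. New: reseat_ram, led_red, led_green, no_display.
Round 2: R5 [reseat_ram AND ticket_escalated AND no_display -> psu_ok]; R6 [driver_loaded AND reseat_ram -> firmware_stale]. New: psu_ok, firmware_stale.
Round 3: R2 [psu_ok AND update_required -> replace_psu]. New: replace_psu.
Round 4: R10 [replace_psu -> disk_detected]. New: disk_detected.
Fixed point reached. cable_seated is concluded only by R8; R8 needs power_on (never derived).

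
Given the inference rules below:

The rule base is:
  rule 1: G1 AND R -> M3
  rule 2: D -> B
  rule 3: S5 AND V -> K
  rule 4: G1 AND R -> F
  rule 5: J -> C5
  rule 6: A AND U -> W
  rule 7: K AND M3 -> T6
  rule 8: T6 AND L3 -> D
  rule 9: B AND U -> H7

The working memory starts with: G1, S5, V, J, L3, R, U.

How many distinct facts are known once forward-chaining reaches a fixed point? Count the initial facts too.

[1] rule 1 [G1 AND R -> M3]; rule 3 [S5 AND V -> K]; rule 4 [G1 AND R -> F]; rule 5 [J -> C5]. ⇒ new: M3, K, F, C5.
[2] rule 7 [K AND M3 -> T6]. ⇒ new: T6.
[3] rule 8 [T6 AND L3 -> D]. ⇒ new: D.
[4] rule 2 [D -> B]. ⇒ new: B.
[5] rule 9 [B AND U -> H7]. ⇒ new: H7.
Closure: {B, C5, D, F, G1, H7, J, K, L3, M3, R, S5, T6, U, V} — 15 facts.

15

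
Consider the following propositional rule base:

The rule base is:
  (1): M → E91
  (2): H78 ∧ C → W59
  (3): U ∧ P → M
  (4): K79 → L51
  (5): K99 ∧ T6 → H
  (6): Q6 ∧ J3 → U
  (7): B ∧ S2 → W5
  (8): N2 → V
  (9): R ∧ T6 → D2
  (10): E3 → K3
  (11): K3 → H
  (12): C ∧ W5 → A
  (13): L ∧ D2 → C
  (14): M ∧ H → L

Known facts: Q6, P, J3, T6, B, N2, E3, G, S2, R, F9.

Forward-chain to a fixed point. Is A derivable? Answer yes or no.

Round 1: (6) [Q6 ∧ J3 → U]; (7) [B ∧ S2 → W5]; (8) [N2 → V]; (9) [R ∧ T6 → D2]; (10) [E3 → K3]. New: U, W5, V, D2, K3.
Round 2: (3) [U ∧ P → M]; (11) [K3 → H]. New: M, H.
Round 3: (1) [M → E91]; (14) [M ∧ H → L]. New: E91, L.
Round 4: (13) [L ∧ D2 → C]. New: C.
Round 5: (12) [C ∧ W5 → A]. New: A.
A appears in round 5, so it is derivable.

yes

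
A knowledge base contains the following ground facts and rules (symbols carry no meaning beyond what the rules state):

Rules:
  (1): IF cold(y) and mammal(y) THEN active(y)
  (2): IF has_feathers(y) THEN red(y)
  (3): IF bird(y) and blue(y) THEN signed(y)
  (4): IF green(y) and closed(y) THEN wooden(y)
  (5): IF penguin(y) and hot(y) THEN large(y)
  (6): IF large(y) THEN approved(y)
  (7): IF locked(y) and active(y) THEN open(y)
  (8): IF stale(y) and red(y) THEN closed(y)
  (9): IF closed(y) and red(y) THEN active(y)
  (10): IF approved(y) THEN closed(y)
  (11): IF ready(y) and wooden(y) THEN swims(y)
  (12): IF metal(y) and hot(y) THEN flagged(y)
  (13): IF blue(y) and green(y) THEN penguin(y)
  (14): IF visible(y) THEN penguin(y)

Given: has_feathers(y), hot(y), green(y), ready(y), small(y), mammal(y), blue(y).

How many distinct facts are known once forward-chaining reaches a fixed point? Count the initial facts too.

15

Round 1 fires (2), (13), giving red(y), penguin(y).
Round 2 fires (5), giving large(y).
Round 3 fires (6), giving approved(y).
Round 4 fires (10), giving closed(y).
Round 5 fires (4), (9), giving wooden(y), active(y).
Round 6 fires (11), giving swims(y).
Closure: {active(y), approved(y), blue(y), closed(y), green(y), has_feathers(y), hot(y), large(y), mammal(y), penguin(y), ready(y), red(y), small(y), swims(y), wooden(y)} — 15 facts.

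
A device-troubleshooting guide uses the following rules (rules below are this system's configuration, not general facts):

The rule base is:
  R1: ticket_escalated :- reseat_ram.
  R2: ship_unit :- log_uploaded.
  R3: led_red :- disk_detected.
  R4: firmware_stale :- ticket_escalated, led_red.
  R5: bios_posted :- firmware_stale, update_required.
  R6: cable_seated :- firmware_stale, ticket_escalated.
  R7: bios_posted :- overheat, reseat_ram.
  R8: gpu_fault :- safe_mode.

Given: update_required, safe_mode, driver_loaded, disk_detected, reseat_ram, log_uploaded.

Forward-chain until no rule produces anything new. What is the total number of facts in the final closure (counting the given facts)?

[1] R1 [ticket_escalated :- reseat_ram.]; R2 [ship_unit :- log_uploaded.]; R3 [led_red :- disk_detected.]; R8 [gpu_fault :- safe_mode.]. ⇒ new: ticket_escalated, ship_unit, led_red, gpu_fault.
[2] R4 [firmware_stale :- ticket_escalated, led_red.]. ⇒ new: firmware_stale.
[3] R5 [bios_posted :- firmware_stale, update_required.]; R6 [cable_seated :- firmware_stale, ticket_escalated.]. ⇒ new: bios_posted, cable_seated.
Closure: {bios_posted, cable_seated, disk_detected, driver_loaded, firmware_stale, gpu_fault, led_red, log_uploaded, reseat_ram, safe_mode, ship_unit, ticket_escalated, update_required} — 13 facts.

13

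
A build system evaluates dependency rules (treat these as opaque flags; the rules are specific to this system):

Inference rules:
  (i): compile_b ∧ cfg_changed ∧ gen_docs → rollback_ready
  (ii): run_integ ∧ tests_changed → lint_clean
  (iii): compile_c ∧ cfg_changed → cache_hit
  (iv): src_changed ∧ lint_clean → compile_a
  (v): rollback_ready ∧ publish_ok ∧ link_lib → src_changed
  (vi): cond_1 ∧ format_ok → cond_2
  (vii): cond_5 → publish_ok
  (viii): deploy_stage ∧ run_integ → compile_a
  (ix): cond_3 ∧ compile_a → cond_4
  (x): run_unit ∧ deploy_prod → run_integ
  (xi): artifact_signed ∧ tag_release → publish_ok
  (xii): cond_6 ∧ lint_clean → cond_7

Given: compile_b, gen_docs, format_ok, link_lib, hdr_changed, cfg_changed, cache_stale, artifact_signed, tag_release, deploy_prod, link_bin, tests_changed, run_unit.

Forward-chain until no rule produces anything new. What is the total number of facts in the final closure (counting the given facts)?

19

Round 1 fires (i), (x), (xi), giving rollback_ready, run_integ, publish_ok.
Round 2 fires (ii), (v), giving lint_clean, src_changed.
Round 3 fires (iv), giving compile_a.
Closure: {artifact_signed, cache_stale, cfg_changed, compile_a, compile_b, deploy_prod, format_ok, gen_docs, hdr_changed, link_bin, link_lib, lint_clean, publish_ok, rollback_ready, run_integ, run_unit, src_changed, tag_release, tests_changed} — 19 facts.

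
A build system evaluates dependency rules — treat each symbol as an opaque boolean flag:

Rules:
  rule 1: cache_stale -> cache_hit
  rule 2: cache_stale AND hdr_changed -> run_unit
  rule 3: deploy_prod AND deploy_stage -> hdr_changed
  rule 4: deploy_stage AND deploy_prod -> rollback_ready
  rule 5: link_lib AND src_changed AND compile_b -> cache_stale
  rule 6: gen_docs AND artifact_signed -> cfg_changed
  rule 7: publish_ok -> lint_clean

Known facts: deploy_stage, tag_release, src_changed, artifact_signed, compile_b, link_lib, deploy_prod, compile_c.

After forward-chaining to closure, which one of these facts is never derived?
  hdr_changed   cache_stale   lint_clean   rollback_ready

lint_clean

Round 1 fires rule 3, rule 4, rule 5, giving hdr_changed, rollback_ready, cache_stale.
Round 2 fires rule 1, rule 2, giving cache_hit, run_unit.
Derived: hdr_changed (round 1), rollback_ready (round 1), cache_stale (round 1). lint_clean never appears in any round.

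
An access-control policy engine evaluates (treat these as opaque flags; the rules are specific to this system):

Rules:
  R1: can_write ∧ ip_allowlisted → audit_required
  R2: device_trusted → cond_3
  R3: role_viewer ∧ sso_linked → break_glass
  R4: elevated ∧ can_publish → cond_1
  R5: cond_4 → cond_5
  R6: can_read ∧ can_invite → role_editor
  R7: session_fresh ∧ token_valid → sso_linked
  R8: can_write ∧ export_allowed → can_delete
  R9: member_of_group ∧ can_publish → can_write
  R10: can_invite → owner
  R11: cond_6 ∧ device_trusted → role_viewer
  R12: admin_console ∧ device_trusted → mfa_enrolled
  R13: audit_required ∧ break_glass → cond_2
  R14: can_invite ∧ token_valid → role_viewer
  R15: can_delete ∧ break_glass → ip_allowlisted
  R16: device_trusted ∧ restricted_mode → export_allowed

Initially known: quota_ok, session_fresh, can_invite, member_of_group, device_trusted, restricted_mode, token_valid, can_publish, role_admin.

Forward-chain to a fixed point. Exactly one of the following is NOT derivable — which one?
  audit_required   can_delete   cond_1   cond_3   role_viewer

cond_1

Round 1: R2 [device_trusted → cond_3]; R7 [session_fresh ∧ token_valid → sso_linked]; R9 [member_of_group ∧ can_publish → can_write]; R10 [can_invite → owner]; R14 [can_invite ∧ token_valid → role_viewer]; R16 [device_trusted ∧ restricted_mode → export_allowed]. Adds cond_3, sso_linked, can_write, owner, role_viewer, export_allowed.
Round 2: R3 [role_viewer ∧ sso_linked → break_glass]; R8 [can_write ∧ export_allowed → can_delete]. Adds break_glass, can_delete.
Round 3: R15 [can_delete ∧ break_glass → ip_allowlisted]. Adds ip_allowlisted.
Round 4: R1 [can_write ∧ ip_allowlisted → audit_required]. Adds audit_required.
Round 5: R13 [audit_required ∧ break_glass → cond_2]. Adds cond_2.
Derived: cond_3 (round 1), can_delete (round 2), role_viewer (round 1), audit_required (round 4). cond_1 never appears in any round.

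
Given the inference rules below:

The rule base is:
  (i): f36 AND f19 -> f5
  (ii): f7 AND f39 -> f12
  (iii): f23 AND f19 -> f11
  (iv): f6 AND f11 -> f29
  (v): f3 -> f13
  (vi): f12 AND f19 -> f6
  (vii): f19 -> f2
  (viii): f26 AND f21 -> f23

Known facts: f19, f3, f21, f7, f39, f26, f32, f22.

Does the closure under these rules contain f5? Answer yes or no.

no

Round 1: (ii) [f7 AND f39 -> f12]; (v) [f3 -> f13]; (vii) [f19 -> f2]; (viii) [f26 AND f21 -> f23]. Adds f12, f13, f2, f23.
Round 2: (iii) [f23 AND f19 -> f11]; (vi) [f12 AND f19 -> f6]. Adds f11, f6.
Round 3: (iv) [f6 AND f11 -> f29]. Adds f29.
Fixed point reached. f5 is concluded only by (i); (i) needs f36 (never derived).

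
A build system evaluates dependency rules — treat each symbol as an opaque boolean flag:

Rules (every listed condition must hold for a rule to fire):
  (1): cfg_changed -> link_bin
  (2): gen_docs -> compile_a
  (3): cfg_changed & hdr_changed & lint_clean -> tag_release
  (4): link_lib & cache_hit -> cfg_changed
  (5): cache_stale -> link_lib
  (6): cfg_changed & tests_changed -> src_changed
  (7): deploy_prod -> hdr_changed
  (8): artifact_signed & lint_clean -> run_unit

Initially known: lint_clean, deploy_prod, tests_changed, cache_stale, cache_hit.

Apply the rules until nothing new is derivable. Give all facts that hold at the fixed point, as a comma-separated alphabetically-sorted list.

Round 1: (5) [cache_stale -> link_lib]; (7) [deploy_prod -> hdr_changed]. New: link_lib, hdr_changed.
Round 2: (4) [link_lib & cache_hit -> cfg_changed]. New: cfg_changed.
Round 3: (1) [cfg_changed -> link_bin]; (3) [cfg_changed & hdr_changed & lint_clean -> tag_release]; (6) [cfg_changed & tests_changed -> src_changed]. New: link_bin, tag_release, src_changed.

cache_hit, cache_stale, cfg_changed, deploy_prod, hdr_changed, link_bin, link_lib, lint_clean, src_changed, tag_release, tests_changed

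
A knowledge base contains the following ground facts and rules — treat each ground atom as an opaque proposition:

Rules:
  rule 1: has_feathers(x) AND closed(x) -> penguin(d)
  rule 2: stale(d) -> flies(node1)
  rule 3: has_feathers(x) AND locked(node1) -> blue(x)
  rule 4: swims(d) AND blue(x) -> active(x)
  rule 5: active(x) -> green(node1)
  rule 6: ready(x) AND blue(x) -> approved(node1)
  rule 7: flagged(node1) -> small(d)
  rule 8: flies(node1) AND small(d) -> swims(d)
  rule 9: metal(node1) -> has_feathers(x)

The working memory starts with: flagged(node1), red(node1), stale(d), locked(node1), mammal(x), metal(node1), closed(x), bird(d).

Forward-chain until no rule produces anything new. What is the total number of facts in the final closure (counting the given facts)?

Round 1: rule 2 [stale(d) -> flies(node1)]; rule 7 [flagged(node1) -> small(d)]; rule 9 [metal(node1) -> has_feathers(x)]. Adds flies(node1), small(d), has_feathers(x).
Round 2: rule 1 [has_feathers(x) AND closed(x) -> penguin(d)]; rule 3 [has_feathers(x) AND locked(node1) -> blue(x)]; rule 8 [flies(node1) AND small(d) -> swims(d)]. Adds penguin(d), blue(x), swims(d).
Round 3: rule 4 [swims(d) AND blue(x) -> active(x)]. Adds active(x).
Round 4: rule 5 [active(x) -> green(node1)]. Adds green(node1).
Closure: {active(x), bird(d), blue(x), closed(x), flagged(node1), flies(node1), green(node1), has_feathers(x), locked(node1), mammal(x), metal(node1), penguin(d), red(node1), small(d), stale(d), swims(d)} — 16 facts.

16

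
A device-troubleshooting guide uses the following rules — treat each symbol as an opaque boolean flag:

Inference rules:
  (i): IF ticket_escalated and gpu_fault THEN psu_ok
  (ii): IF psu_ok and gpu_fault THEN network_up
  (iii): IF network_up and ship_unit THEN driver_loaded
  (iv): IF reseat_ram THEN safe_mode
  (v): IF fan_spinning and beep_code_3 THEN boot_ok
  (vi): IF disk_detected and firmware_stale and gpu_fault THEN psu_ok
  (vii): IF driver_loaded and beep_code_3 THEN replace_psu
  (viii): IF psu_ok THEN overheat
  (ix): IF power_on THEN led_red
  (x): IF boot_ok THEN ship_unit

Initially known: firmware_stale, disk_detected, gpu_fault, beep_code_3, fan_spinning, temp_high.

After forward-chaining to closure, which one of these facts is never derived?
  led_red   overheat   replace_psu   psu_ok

led_red

Round 1 — (v), (vi), derive boot_ok, psu_ok.
Round 2 — (ii), (viii), (x), derive network_up, overheat, ship_unit.
Round 3 — (iii), derive driver_loaded.
Round 4 — (vii), derive replace_psu.
Derived: replace_psu (round 4), overheat (round 2), psu_ok (round 1). led_red never appears in any round.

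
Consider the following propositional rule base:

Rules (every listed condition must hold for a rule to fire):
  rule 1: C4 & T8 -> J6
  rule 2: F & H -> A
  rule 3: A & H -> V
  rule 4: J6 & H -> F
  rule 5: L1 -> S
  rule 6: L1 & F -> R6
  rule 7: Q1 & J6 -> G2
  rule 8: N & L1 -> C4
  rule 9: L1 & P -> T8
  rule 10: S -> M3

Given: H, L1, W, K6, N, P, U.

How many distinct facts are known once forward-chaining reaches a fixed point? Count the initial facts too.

16

Round 1: rule 5 [L1 -> S]; rule 8 [N & L1 -> C4]; rule 9 [L1 & P -> T8]. New: S, C4, T8.
Round 2: rule 1 [C4 & T8 -> J6]; rule 10 [S -> M3]. New: J6, M3.
Round 3: rule 4 [J6 & H -> F]. New: F.
Round 4: rule 2 [F & H -> A]; rule 6 [L1 & F -> R6]. New: A, R6.
Round 5: rule 3 [A & H -> V]. New: V.
Closure: {A, C4, F, H, J6, K6, L1, M3, N, P, R6, S, T8, U, V, W} — 16 facts.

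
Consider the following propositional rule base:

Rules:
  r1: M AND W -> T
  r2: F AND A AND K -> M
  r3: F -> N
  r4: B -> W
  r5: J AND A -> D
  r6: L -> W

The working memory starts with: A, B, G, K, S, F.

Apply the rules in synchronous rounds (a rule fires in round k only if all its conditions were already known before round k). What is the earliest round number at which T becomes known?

Round 1 — r2, r3, r4, derive M, N, W.
Round 2 — r1, derive T.
T first appears in round 2.

2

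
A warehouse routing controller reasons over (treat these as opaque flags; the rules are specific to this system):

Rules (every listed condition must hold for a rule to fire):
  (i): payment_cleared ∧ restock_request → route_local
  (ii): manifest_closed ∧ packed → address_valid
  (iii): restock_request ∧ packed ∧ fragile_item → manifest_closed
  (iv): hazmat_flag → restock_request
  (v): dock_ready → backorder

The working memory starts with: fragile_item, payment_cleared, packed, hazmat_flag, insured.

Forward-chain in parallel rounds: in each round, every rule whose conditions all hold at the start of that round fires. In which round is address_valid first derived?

Round 1 fires (iv), giving restock_request.
Round 2 fires (i), (iii), giving route_local, manifest_closed.
Round 3 fires (ii), giving address_valid.
address_valid first appears in round 3.

3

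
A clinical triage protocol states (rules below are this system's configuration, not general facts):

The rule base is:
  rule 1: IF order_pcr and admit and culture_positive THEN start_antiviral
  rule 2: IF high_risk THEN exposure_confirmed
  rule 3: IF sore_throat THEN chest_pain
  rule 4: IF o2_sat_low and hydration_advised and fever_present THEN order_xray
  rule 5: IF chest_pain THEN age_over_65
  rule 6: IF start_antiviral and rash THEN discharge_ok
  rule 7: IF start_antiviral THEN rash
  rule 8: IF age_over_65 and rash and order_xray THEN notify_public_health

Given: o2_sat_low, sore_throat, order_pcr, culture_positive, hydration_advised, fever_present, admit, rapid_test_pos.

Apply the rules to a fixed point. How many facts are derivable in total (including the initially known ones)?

Round 1 fires rule 1, rule 3, rule 4, giving start_antiviral, chest_pain, order_xray.
Round 2 fires rule 5, rule 7, giving age_over_65, rash.
Round 3 fires rule 6, rule 8, giving discharge_ok, notify_public_health.
Closure: {admit, age_over_65, chest_pain, culture_positive, discharge_ok, fever_present, hydration_advised, notify_public_health, o2_sat_low, order_pcr, order_xray, rapid_test_pos, rash, sore_throat, start_antiviral} — 15 facts.

15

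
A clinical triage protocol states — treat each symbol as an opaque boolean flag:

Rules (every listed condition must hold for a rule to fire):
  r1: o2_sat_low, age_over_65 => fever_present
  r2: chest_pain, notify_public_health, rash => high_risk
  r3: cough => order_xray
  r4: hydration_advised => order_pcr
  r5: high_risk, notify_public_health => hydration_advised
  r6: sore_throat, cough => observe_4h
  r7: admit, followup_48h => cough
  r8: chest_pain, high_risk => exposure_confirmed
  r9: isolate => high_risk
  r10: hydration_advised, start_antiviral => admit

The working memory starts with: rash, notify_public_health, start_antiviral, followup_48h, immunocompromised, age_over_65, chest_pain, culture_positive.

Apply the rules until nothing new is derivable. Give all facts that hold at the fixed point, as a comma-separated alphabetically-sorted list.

Round 1 fires r2, giving high_risk.
Round 2 fires r5, r8, giving hydration_advised, exposure_confirmed.
Round 3 fires r4, r10, giving order_pcr, admit.
Round 4 fires r7, giving cough.
Round 5 fires r3, giving order_xray.

admit, age_over_65, chest_pain, cough, culture_positive, exposure_confirmed, followup_48h, high_risk, hydration_advised, immunocompromised, notify_public_health, order_pcr, order_xray, rash, start_antiviral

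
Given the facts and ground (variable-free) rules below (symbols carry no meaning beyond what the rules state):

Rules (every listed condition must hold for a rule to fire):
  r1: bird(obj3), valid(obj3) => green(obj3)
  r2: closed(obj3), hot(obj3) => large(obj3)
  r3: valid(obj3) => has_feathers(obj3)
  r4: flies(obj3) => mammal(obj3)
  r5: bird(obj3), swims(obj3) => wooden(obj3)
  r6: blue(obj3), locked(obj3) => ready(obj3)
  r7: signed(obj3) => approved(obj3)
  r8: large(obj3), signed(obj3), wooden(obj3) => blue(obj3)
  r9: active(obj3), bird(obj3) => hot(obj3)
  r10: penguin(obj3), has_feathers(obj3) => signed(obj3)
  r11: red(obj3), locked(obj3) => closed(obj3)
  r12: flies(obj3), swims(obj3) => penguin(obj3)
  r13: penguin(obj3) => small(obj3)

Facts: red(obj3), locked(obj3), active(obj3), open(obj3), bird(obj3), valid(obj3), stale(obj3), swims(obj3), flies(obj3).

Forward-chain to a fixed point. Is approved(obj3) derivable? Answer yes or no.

yes

Round 1 — r1, r3, r4, r5, r9, r11, r12, derive green(obj3), has_feathers(obj3), mammal(obj3), wooden(obj3), hot(obj3), closed(obj3), penguin(obj3).
Round 2 — r2, r10, r13, derive large(obj3), signed(obj3), small(obj3).
Round 3 — r7, r8, derive approved(obj3), blue(obj3).
Round 4 — r6, derive ready(obj3).
approved(obj3) appears in round 3, so it is derivable.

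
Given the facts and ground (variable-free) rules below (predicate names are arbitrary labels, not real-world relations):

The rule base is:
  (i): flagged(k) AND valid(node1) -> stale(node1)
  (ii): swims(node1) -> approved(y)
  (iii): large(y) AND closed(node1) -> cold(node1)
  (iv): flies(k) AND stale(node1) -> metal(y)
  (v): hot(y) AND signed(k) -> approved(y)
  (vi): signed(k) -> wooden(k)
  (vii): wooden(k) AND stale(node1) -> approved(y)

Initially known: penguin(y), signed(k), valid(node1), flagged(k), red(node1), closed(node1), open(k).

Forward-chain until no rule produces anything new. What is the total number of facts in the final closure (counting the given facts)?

10

[1] (i) [flagged(k) AND valid(node1) -> stale(node1)]; (vi) [signed(k) -> wooden(k)]. ⇒ new: stale(node1), wooden(k).
[2] (vii) [wooden(k) AND stale(node1) -> approved(y)]. ⇒ new: approved(y).
Closure: {approved(y), closed(node1), flagged(k), open(k), penguin(y), red(node1), signed(k), stale(node1), valid(node1), wooden(k)} — 10 facts.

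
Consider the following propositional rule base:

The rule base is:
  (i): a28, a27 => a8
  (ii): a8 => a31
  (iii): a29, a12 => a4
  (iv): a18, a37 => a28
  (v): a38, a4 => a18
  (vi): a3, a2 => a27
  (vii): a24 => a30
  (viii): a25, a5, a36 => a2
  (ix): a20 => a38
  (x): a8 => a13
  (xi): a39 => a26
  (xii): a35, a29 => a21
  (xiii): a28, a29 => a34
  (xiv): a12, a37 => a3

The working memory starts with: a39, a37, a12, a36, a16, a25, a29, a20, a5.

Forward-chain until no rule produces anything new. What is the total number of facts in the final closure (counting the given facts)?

21

[1] (iii) [a29, a12 => a4]; (viii) [a25, a5, a36 => a2]; (ix) [a20 => a38]; (xi) [a39 => a26]; (xiv) [a12, a37 => a3]. ⇒ new: a4, a2, a38, a26, a3.
[2] (v) [a38, a4 => a18]; (vi) [a3, a2 => a27]. ⇒ new: a18, a27.
[3] (iv) [a18, a37 => a28]. ⇒ new: a28.
[4] (i) [a28, a27 => a8]; (xiii) [a28, a29 => a34]. ⇒ new: a8, a34.
[5] (ii) [a8 => a31]; (x) [a8 => a13]. ⇒ new: a31, a13.
Closure: {a12, a13, a16, a18, a2, a20, a25, a26, a27, a28, a29, a3, a31, a34, a36, a37, a38, a39, a4, a5, a8} — 21 facts.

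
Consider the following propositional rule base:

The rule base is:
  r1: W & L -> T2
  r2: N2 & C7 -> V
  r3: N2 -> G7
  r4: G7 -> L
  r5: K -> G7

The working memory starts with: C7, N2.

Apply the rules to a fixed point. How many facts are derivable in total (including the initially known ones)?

Round 1 fires r2, r3, giving V, G7.
Round 2 fires r4, giving L.
Closure: {C7, G7, L, N2, V} — 5 facts.

5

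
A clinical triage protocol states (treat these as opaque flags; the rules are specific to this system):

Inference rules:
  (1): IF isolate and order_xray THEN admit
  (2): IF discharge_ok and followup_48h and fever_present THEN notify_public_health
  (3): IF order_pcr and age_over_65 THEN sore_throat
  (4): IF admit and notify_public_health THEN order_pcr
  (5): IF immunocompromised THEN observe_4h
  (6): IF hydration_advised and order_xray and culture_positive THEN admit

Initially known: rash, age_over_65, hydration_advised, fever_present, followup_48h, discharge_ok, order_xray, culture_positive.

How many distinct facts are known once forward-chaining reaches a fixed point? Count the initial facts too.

12

Round 1: (2) [IF discharge_ok and followup_48h and fever_present THEN notify_public_health]; (6) [IF hydration_advised and order_xray and culture_positive THEN admit]. New: notify_public_health, admit.
Round 2: (4) [IF admit and notify_public_health THEN order_pcr]. New: order_pcr.
Round 3: (3) [IF order_pcr and age_over_65 THEN sore_throat]. New: sore_throat.
Closure: {admit, age_over_65, culture_positive, discharge_ok, fever_present, followup_48h, hydration_advised, notify_public_health, order_pcr, order_xray, rash, sore_throat} — 12 facts.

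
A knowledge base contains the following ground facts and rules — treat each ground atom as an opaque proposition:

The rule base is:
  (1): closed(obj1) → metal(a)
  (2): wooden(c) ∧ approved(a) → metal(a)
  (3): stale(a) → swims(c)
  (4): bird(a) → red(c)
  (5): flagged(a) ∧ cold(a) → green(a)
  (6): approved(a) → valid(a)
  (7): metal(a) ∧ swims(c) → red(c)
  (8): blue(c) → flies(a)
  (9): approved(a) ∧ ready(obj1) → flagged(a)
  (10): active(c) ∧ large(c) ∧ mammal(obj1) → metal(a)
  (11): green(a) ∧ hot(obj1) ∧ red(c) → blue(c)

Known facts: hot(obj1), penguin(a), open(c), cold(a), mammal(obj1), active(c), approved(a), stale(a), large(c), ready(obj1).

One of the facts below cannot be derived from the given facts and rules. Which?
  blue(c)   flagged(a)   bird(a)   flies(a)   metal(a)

Round 1: (3) [stale(a) → swims(c)]; (6) [approved(a) → valid(a)]; (9) [approved(a) ∧ ready(obj1) → flagged(a)]; (10) [active(c) ∧ large(c) ∧ mammal(obj1) → metal(a)]. New: swims(c), valid(a), flagged(a), metal(a).
Round 2: (5) [flagged(a) ∧ cold(a) → green(a)]; (7) [metal(a) ∧ swims(c) → red(c)]. New: green(a), red(c).
Round 3: (11) [green(a) ∧ hot(obj1) ∧ red(c) → blue(c)]. New: blue(c).
Round 4: (8) [blue(c) → flies(a)]. New: flies(a).
Derived: flagged(a) (round 1), metal(a) (round 1), flies(a) (round 4), blue(c) (round 3). bird(a) never appears in any round.

bird(a)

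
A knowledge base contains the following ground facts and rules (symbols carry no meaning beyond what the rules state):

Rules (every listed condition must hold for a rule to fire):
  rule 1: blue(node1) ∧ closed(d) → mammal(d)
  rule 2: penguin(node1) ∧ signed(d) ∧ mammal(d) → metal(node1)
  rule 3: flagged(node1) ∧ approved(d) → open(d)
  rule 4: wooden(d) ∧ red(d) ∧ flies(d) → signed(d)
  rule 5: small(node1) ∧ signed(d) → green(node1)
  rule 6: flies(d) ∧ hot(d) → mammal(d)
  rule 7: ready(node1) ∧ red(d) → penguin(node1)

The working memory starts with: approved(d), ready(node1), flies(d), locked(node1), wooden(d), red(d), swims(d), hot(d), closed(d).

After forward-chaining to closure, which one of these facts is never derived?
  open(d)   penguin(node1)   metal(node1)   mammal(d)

Round 1 — rule 4, rule 6, rule 7, derive signed(d), mammal(d), penguin(node1).
Round 2 — rule 2, derive metal(node1).
Derived: penguin(node1) (round 1), mammal(d) (round 1), metal(node1) (round 2). open(d) never appears in any round.

open(d)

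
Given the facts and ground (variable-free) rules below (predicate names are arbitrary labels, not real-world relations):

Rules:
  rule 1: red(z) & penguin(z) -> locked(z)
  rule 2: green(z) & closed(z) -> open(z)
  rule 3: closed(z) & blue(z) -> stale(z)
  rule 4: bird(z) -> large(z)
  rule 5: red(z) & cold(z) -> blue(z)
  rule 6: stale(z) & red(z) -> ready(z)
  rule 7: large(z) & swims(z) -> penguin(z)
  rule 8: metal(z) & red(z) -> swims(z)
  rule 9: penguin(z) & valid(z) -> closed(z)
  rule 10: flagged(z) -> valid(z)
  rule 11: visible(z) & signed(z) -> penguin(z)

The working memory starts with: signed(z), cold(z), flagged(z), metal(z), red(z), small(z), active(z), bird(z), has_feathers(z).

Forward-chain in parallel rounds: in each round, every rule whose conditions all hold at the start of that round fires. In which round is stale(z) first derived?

4

[1] rule 4 [bird(z) -> large(z)]; rule 5 [red(z) & cold(z) -> blue(z)]; rule 8 [metal(z) & red(z) -> swims(z)]; rule 10 [flagged(z) -> valid(z)]. ⇒ new: large(z), blue(z), swims(z), valid(z).
[2] rule 7 [large(z) & swims(z) -> penguin(z)]. ⇒ new: penguin(z).
[3] rule 1 [red(z) & penguin(z) -> locked(z)]; rule 9 [penguin(z) & valid(z) -> closed(z)]. ⇒ new: locked(z), closed(z).
[4] rule 3 [closed(z) & blue(z) -> stale(z)]. ⇒ new: stale(z).
stale(z) first appears in round 4.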